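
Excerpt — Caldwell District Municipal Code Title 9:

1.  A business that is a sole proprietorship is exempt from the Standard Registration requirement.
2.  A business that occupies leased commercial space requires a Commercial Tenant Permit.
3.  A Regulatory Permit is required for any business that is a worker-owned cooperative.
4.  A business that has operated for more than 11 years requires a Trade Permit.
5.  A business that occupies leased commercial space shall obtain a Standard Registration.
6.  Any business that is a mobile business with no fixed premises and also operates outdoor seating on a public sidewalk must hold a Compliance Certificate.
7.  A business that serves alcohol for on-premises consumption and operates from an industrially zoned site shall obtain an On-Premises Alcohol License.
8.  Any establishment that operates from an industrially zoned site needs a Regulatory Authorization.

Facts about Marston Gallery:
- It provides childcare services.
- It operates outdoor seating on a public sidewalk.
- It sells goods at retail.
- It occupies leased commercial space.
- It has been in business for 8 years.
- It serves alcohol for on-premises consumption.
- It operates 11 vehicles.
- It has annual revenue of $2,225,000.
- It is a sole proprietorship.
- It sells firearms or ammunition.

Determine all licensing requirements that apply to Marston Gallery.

1. is a sole proprietorship → exempt from Standard Registration.
2. occupies leased commercial space → Commercial Tenant Permit required.
3. is a sole proprietorship (not: is a worker-owned cooperative) → Regulatory Permit not required.
4. years in business 8 ≤ 11 → Trade Permit not required.
5. occupies leased commercial space → Standard Registration required.
6. occupies leased commercial space (not: is a mobile business with no fixed premises); operates outdoor seating on a public sidewalk → Compliance Certificate not required.
7. serves alcohol for on-premises consumption; occupies leased commercial space (not: operates from an industrially zoned site) → On-Premises Alcohol License not required.
8. occupies leased commercial space (not: operates from an industrially zoned site) → Regulatory Authorization not required.

Commercial Tenant Permit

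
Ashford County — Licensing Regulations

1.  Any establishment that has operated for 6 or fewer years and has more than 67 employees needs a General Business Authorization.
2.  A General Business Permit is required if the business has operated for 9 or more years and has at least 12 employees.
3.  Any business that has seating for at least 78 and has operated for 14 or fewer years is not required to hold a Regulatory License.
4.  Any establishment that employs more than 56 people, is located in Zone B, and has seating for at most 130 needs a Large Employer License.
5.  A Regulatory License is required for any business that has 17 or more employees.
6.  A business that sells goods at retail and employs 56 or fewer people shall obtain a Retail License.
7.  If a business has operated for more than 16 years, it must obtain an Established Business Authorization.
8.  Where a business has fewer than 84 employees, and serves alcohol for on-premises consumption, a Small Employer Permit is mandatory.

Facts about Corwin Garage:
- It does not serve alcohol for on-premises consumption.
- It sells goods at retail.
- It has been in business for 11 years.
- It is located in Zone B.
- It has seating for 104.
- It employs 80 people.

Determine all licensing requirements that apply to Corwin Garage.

General Business Permit, Large Employer License

1. years in business 11 > 6; employees 80 > 67 → General Business Authorization not required.
2. years in business 11 ≥ 9; employees 80 ≥ 12 → General Business Permit required.
3. seating 104 ≥ 78; years in business 11 ≤ 14 → exempt from Regulatory License.
4. employees 80 > 56; is located in Zone B; seating 104 ≤ 130 → Large Employer License required.
5. employees 80 ≥ 17 → Regulatory License required.
6. sells goods at retail; employees 80 > 56 → Retail License not required.
7. years in business 11 ≤ 16 → Established Business Authorization not required.
8. employees 80 < 84; does not serve alcohol for on-premises consumption → Small Employer Permit not required.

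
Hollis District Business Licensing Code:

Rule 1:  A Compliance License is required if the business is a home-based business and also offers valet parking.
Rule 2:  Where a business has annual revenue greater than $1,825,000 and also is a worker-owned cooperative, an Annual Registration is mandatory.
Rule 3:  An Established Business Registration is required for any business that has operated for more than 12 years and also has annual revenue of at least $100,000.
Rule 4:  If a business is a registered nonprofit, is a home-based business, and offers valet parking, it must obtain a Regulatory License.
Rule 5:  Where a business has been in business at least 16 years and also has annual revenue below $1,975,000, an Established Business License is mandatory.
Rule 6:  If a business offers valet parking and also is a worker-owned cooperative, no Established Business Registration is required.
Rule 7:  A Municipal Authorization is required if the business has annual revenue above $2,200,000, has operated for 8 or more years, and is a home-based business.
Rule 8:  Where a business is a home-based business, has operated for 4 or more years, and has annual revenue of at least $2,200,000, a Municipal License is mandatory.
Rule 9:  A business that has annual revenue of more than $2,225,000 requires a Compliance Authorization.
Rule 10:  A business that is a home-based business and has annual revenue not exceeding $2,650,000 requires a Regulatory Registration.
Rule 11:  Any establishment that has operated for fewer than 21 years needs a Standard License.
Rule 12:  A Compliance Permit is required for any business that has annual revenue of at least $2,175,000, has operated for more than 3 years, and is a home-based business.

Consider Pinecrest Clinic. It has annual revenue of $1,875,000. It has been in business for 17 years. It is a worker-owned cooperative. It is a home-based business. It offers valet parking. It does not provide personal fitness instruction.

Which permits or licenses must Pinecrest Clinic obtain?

Annual Registration, Compliance License, Established Business License, Regulatory Registration, Standard License

Rule 1: is a home-based business; offers valet parking → Compliance License required.
Rule 2: revenue $1,875,000 > $1,825,000; is a worker-owned cooperative → Annual Registration required.
Rule 3: years in business 17 > 12; revenue $1,875,000 ≥ $100,000 → Established Business Registration required.
Rule 4: is a worker-owned cooperative (not: is a registered nonprofit); is a home-based business; offers valet parking → Regulatory License not required.
Rule 5: years in business 17 ≥ 16; revenue $1,875,000 < $1,975,000 → Established Business License required.
Rule 6: offers valet parking; is a worker-owned cooperative → exempt from Established Business Registration.
Rule 7: revenue $1,875,000 ≤ $2,200,000; years in business 17 ≥ 8; is a home-based business → Municipal Authorization not required.
Rule 8: is a home-based business; years in business 17 ≥ 4; revenue $1,875,000 < $2,200,000 → Municipal License not required.
Rule 9: revenue $1,875,000 ≤ $2,225,000 → Compliance Authorization not required.
Rule 10: is a home-based business; revenue $1,875,000 ≤ $2,650,000 → Regulatory Registration required.
Rule 11: years in business 17 < 21 → Standard License required.
Rule 12: revenue $1,875,000 < $2,175,000; years in business 17 > 3; is a home-based business → Compliance Permit not required.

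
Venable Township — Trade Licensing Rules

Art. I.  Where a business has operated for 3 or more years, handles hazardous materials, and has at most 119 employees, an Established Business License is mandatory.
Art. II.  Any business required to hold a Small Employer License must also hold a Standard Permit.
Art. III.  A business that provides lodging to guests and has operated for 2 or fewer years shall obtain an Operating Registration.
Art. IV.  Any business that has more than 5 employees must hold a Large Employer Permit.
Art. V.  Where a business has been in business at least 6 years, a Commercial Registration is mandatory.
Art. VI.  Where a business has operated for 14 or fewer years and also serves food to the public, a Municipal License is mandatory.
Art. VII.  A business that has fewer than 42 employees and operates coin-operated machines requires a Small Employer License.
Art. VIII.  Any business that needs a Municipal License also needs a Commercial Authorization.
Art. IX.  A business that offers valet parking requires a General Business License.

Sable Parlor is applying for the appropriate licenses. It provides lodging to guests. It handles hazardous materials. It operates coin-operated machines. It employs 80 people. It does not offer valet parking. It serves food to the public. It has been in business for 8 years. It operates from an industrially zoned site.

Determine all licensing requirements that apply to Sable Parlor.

Commercial Authorization, Commercial Registration, Established Business License, Large Employer Permit, Municipal License

Art. I. years in business 8 ≥ 3; handles hazardous materials; employees 80 ≤ 119 → Established Business License required.
Art. II. Small Employer License is not required → no effect.
Art. III. provides lodging to guests; years in business 8 > 2 → Operating Registration not required.
Art. IV. employees 80 > 5 → Large Employer Permit required.
Art. V. years in business 8 ≥ 6 → Commercial Registration required.
Art. VI. years in business 8 ≤ 14; serves food to the public → Municipal License required.
Art. VII. employees 80 ≥ 42; operates coin-operated machines → Small Employer License not required.
Art. VIII. Municipal License is required → Commercial Authorization also required.
Art. IX. does not offer valet parking → General Business License not required.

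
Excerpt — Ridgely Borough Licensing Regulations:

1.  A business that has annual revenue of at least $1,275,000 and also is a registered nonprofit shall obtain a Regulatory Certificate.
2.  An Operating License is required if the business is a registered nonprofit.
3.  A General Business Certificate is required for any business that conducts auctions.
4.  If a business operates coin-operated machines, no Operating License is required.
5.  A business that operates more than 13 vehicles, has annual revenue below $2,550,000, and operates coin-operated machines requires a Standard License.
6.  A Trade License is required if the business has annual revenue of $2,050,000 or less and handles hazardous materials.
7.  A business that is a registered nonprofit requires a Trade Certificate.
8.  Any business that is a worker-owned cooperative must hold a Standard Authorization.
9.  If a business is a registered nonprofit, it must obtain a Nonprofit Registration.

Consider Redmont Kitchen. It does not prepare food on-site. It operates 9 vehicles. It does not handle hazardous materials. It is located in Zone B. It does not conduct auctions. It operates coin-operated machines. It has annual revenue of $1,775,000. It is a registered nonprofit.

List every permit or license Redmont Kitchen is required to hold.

1. revenue $1,775,000 ≥ $1,275,000; is a registered nonprofit → Regulatory Certificate required.
2. is a registered nonprofit → Operating License required.
3. does not conduct auctions → General Business Certificate not required.
4. operates coin-operated machines → exempt from Operating License.
5. vehicles 9 ≤ 13; revenue $1,775,000 < $2,550,000; operates coin-operated machines → Standard License not required.
6. revenue $1,775,000 ≤ $2,050,000; does not handle hazardous materials → Trade License not required.
7. is a registered nonprofit → Trade Certificate required.
8. is a registered nonprofit (not: is a worker-owned cooperative) → Standard Authorization not required.
9. is a registered nonprofit → Nonprofit Registration required.

Nonprofit Registration, Regulatory Certificate, Trade Certificate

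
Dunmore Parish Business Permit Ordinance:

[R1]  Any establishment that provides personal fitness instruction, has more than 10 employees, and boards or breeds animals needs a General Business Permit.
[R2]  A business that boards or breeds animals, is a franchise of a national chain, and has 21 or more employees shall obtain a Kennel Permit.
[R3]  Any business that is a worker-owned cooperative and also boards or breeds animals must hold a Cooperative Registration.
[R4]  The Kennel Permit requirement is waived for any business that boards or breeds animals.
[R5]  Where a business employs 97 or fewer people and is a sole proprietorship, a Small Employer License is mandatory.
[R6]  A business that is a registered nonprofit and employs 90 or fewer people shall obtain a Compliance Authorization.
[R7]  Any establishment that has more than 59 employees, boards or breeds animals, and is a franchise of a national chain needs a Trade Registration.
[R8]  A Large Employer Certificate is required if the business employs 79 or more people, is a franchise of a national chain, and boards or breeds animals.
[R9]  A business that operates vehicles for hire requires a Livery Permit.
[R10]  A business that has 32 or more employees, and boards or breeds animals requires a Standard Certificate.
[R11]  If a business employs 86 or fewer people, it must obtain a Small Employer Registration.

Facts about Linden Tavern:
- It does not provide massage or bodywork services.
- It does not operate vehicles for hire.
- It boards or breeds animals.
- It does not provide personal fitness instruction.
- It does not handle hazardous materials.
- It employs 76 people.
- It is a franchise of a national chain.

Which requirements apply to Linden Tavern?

Small Employer Registration, Standard Certificate, Trade Registration

[R1] does not provide personal fitness instruction; employees 76 > 10; boards or breeds animals → General Business Permit not required.
[R2] boards or breeds animals; is a franchise of a national chain; employees 76 ≥ 21 → Kennel Permit required.
[R3] is a franchise of a national chain (not: is a worker-owned cooperative); boards or breeds animals → Cooperative Registration not required.
[R4] boards or breeds animals → exempt from Kennel Permit.
[R5] employees 76 ≤ 97; is a franchise of a national chain (not: is a sole proprietorship) → Small Employer License not required.
[R6] is a franchise of a national chain (not: is a registered nonprofit); employees 76 ≤ 90 → Compliance Authorization not required.
[R7] employees 76 > 59; boards or breeds animals; is a franchise of a national chain → Trade Registration required.
[R8] employees 76 < 79; is a franchise of a national chain; boards or breeds animals → Large Employer Certificate not required.
[R9] does not operate vehicles for hire → Livery Permit not required.
[R10] employees 76 ≥ 32; boards or breeds animals → Standard Certificate required.
[R11] employees 76 ≤ 86 → Small Employer Registration required.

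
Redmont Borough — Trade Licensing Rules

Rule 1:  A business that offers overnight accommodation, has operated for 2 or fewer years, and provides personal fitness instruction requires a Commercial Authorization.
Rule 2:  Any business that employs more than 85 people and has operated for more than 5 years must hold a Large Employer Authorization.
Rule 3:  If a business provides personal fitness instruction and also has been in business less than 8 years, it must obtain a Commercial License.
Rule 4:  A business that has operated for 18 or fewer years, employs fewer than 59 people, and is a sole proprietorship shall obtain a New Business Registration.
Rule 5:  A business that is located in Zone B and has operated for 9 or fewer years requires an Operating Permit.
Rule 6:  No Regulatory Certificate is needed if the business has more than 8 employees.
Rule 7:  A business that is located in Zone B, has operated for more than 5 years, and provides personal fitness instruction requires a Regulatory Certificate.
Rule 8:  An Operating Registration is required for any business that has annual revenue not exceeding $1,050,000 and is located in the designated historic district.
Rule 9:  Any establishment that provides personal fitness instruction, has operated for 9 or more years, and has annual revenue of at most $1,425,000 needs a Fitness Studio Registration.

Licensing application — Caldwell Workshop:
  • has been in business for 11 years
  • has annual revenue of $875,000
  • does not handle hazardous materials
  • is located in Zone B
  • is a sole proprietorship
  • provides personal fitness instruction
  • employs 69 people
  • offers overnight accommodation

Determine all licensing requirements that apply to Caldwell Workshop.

Rule 1: offers overnight accommodation; years in business 11 > 2; provides personal fitness instruction → Commercial Authorization not required.
Rule 2: employees 69 ≤ 85; years in business 11 > 5 → Large Employer Authorization not required.
Rule 3: provides personal fitness instruction; years in business 11 ≥ 8 → Commercial License not required.
Rule 4: years in business 11 ≤ 18; employees 69 ≥ 59; is a sole proprietorship → New Business Registration not required.
Rule 5: is located in Zone B; years in business 11 > 9 → Operating Permit not required.
Rule 6: employees 69 > 8 → exempt from Regulatory Certificate.
Rule 7: is located in Zone B; years in business 11 > 5; provides personal fitness instruction → Regulatory Certificate required.
Rule 8: revenue $875,000 ≤ $1,050,000; is located in Zone B (not: is located in the designated historic district) → Operating Registration not required.
Rule 9: provides personal fitness instruction; years in business 11 ≥ 9; revenue $875,000 ≤ $1,425,000 → Fitness Studio Registration required.

Fitness Studio Registration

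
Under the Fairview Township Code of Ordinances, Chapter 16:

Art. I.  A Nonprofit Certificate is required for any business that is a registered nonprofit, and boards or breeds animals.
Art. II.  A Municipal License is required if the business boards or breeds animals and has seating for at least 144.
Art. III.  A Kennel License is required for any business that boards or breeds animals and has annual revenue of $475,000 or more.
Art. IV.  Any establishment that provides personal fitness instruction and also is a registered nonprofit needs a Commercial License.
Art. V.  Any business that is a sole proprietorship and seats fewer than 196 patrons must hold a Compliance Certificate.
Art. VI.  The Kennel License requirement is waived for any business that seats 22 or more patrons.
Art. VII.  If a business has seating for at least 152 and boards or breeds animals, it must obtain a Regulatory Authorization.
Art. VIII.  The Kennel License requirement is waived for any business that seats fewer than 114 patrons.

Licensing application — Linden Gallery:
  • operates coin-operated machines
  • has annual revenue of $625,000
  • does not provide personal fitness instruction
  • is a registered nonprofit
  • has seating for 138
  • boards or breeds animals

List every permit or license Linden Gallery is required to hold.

Art. I. is a registered nonprofit; boards or breeds animals → Nonprofit Certificate required.
Art. II. boards or breeds animals; seating 138 < 144 → Municipal License not required.
Art. III. boards or breeds animals; revenue $625,000 ≥ $475,000 → Kennel License required.
Art. IV. does not provide personal fitness instruction; is a registered nonprofit → Commercial License not required.
Art. V. is a registered nonprofit (not: is a sole proprietorship); seating 138 < 196 → Compliance Certificate not required.
Art. VI. seating 138 ≥ 22 → exempt from Kennel License.
Art. VII. seating 138 < 152; boards or breeds animals → Regulatory Authorization not required.
Art. VIII. seating 138 ≥ 114 → Kennel License exemption does not apply.

Nonprofit Certificate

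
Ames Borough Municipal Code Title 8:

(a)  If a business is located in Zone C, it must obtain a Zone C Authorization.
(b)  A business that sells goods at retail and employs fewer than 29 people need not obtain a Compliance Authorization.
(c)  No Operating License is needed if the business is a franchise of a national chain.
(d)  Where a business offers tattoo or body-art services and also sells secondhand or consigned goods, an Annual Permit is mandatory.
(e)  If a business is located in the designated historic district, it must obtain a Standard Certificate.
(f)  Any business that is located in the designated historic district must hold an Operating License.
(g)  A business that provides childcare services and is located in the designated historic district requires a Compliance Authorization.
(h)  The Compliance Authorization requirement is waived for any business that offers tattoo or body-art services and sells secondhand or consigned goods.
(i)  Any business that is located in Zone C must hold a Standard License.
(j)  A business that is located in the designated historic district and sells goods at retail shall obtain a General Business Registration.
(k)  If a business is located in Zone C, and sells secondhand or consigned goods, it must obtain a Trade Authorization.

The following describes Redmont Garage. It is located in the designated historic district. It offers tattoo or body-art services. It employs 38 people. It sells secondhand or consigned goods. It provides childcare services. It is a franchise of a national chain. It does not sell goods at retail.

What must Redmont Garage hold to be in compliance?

Annual Permit, Standard Certificate

(a) is located in the designated historic district (not: is located in Zone C) → Zone C Authorization not required.
(b) does not sell goods at retail; employees 38 ≥ 29 → Compliance Authorization exemption does not apply.
(c) is a franchise of a national chain → exempt from Operating License.
(d) offers tattoo or body-art services; sells secondhand or consigned goods → Annual Permit required.
(e) is located in the designated historic district → Standard Certificate required.
(f) is located in the designated historic district → Operating License required.
(g) provides childcare services; is located in the designated historic district → Compliance Authorization required.
(h) offers tattoo or body-art services; sells secondhand or consigned goods → exempt from Compliance Authorization.
(i) is located in the designated historic district (not: is located in Zone C) → Standard License not required.
(j) is located in the designated historic district; does not sell goods at retail → General Business Registration not required.
(k) is located in the designated historic district (not: is located in Zone C); sells secondhand or consigned goods → Trade Authorization not required.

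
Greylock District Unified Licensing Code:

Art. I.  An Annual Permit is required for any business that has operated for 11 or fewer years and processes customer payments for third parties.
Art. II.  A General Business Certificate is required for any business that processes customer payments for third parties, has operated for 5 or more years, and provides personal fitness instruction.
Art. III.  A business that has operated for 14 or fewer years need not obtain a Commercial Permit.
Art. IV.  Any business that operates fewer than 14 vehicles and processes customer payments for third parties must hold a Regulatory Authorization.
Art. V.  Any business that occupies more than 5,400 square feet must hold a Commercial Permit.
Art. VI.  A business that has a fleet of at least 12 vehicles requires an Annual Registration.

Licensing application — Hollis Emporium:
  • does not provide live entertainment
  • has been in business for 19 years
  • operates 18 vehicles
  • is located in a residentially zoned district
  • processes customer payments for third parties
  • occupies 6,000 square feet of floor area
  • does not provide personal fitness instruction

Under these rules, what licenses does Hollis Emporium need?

Art. I. years in business 19 > 11; processes customer payments for third parties → Annual Permit not required.
Art. II. processes customer payments for third parties; years in business 19 ≥ 5; does not provide personal fitness instruction → General Business Certificate not required.
Art. III. years in business 19 > 14 → Commercial Permit exemption does not apply.
Art. IV. vehicles 18 ≥ 14; processes customer payments for third parties → Regulatory Authorization not required.
Art. V. floor area 6,000 square feet > 5,400 square feet → Commercial Permit required.
Art. VI. vehicles 18 ≥ 12 → Annual Registration required.

Annual Registration, Commercial Permit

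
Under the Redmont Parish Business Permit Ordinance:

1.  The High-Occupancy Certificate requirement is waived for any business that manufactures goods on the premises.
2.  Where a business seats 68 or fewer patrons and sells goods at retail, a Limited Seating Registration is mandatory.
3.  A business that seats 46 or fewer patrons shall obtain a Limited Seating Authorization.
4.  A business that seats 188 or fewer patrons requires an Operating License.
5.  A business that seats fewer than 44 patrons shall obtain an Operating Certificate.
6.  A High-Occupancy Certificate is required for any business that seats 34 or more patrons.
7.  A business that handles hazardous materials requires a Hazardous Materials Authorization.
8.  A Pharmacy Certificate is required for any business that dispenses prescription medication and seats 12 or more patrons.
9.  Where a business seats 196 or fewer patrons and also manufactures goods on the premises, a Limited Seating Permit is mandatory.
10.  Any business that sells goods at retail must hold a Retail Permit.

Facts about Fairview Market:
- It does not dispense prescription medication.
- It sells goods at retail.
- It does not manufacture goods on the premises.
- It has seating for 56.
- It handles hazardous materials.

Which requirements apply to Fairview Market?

1. does not manufacture goods on the premises → High-Occupancy Certificate exemption does not apply.
2. seating 56 ≤ 68; sells goods at retail → Limited Seating Registration required.
3. seating 56 > 46 → Limited Seating Authorization not required.
4. seating 56 ≤ 188 → Operating License required.
5. seating 56 ≥ 44 → Operating Certificate not required.
6. seating 56 ≥ 34 → High-Occupancy Certificate required.
7. handles hazardous materials → Hazardous Materials Authorization required.
8. does not dispense prescription medication; seating 56 ≥ 12 → Pharmacy Certificate not required.
9. seating 56 ≤ 196; does not manufacture goods on the premises → Limited Seating Permit not required.
10. sells goods at retail → Retail Permit required.

Hazardous Materials Authorization, High-Occupancy Certificate, Limited Seating Registration, Operating License, Retail Permit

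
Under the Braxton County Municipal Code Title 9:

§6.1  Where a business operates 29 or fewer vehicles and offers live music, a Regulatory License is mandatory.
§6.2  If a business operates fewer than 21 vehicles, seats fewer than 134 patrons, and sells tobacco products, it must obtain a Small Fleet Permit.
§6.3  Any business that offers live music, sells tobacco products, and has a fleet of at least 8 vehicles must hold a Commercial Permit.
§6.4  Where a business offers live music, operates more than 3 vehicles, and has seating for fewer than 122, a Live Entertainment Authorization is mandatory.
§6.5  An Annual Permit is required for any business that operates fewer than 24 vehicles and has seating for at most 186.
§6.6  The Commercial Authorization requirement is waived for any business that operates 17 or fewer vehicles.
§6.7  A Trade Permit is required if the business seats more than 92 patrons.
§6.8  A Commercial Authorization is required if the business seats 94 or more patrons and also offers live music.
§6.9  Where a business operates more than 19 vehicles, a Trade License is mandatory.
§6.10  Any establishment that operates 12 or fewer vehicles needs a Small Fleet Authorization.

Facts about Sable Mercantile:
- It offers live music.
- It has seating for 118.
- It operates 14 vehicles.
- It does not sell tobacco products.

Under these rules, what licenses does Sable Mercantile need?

Annual Permit, Live Entertainment Authorization, Regulatory License, Trade Permit

§6.1 vehicles 14 ≤ 29; offers live music → Regulatory License required.
§6.2 vehicles 14 < 21; seating 118 < 134; does not sell tobacco products → Small Fleet Permit not required.
§6.3 offers live music; does not sell tobacco products; vehicles 14 ≥ 8 → Commercial Permit not required.
§6.4 offers live music; vehicles 14 > 3; seating 118 < 122 → Live Entertainment Authorization required.
§6.5 vehicles 14 < 24; seating 118 ≤ 186 → Annual Permit required.
§6.6 vehicles 14 ≤ 17 → exempt from Commercial Authorization.
§6.7 seating 118 > 92 → Trade Permit required.
§6.8 seating 118 ≥ 94; offers live music → Commercial Authorization required.
§6.9 vehicles 14 ≤ 19 → Trade License not required.
§6.10 vehicles 14 > 12 → Small Fleet Authorization not required.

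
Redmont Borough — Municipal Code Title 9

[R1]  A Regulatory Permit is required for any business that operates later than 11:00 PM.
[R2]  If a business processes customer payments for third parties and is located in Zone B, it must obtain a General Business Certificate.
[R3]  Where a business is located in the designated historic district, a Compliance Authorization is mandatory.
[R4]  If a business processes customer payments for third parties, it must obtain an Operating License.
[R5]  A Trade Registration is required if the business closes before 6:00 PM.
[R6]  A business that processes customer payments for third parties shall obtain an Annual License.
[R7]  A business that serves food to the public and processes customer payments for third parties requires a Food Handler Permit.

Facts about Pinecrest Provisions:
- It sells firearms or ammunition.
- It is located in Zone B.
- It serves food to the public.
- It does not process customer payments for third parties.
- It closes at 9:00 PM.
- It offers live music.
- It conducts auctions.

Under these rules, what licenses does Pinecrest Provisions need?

[R1] closes 9:00 PM, at/before 11:00 PM → Regulatory Permit not required.
[R2] does not process customer payments for third parties; is located in Zone B → General Business Certificate not required.
[R3] is located in Zone B (not: is located in the designated historic district) → Compliance Authorization not required.
[R4] does not process customer payments for third parties → Operating License not required.
[R5] closes 9:00 PM, after 6:00 PM → Trade Registration not required.
[R6] does not process customer payments for third parties → Annual License not required.
[R7] serves food to the public; does not process customer payments for third parties → Food Handler Permit not required.

None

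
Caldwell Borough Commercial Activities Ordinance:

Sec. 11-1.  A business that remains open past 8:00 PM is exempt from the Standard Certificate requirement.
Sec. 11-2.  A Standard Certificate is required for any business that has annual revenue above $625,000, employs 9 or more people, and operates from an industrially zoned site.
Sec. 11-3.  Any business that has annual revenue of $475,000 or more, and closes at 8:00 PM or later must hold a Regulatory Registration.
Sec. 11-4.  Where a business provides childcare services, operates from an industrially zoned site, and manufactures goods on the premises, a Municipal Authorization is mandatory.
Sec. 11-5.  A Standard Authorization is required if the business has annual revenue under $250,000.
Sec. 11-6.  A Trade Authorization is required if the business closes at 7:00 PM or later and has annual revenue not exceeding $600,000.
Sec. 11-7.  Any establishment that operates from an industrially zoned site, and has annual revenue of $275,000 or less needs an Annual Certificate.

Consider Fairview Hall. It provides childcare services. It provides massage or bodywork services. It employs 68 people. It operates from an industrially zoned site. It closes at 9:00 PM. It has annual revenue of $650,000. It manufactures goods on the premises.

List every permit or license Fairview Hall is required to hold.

Sec. 11-1. closes 9:00 PM, after 8:00 PM → exempt from Standard Certificate.
Sec. 11-2. revenue $650,000 > $625,000; employees 68 ≥ 9; operates from an industrially zoned site → Standard Certificate required.
Sec. 11-3. revenue $650,000 ≥ $475,000; closes 9:00 PM, after 8:00 PM → Regulatory Registration required.
Sec. 11-4. provides childcare services; operates from an industrially zoned site; manufactures goods on the premises → Municipal Authorization required.
Sec. 11-5. revenue $650,000 ≥ $250,000 → Standard Authorization not required.
Sec. 11-6. closes 9:00 PM, after 7:00 PM; revenue $650,000 > $600,000 → Trade Authorization not required.
Sec. 11-7. operates from an industrially zoned site; revenue $650,000 > $275,000 → Annual Certificate not required.

Municipal Authorization, Regulatory Registration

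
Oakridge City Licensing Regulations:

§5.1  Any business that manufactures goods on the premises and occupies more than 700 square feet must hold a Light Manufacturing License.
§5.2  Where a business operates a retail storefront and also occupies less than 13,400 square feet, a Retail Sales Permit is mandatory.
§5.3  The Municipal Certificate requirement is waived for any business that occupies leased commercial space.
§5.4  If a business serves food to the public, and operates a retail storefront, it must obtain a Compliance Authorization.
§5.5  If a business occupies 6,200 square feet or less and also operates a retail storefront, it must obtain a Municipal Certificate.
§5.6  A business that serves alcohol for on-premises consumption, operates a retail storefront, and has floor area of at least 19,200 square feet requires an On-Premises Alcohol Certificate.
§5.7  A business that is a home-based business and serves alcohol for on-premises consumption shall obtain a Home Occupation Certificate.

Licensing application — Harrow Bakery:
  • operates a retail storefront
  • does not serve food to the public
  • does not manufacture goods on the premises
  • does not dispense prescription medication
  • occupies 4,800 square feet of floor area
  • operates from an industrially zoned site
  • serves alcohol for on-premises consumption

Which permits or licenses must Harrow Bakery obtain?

§5.1 does not manufacture goods on the premises; floor area 4,800 square feet > 700 square feet → Light Manufacturing License not required.
§5.2 operates a retail storefront; floor area 4,800 square feet < 13,400 square feet → Retail Sales Permit required.
§5.3 operates from an industrially zoned site (not: occupies leased commercial space) → Municipal Certificate exemption does not apply.
§5.4 does not serve food to the public; operates a retail storefront → Compliance Authorization not required.
§5.5 floor area 4,800 square feet ≤ 6,200 square feet; operates a retail storefront → Municipal Certificate required.
§5.6 serves alcohol for on-premises consumption; operates a retail storefront; floor area 4,800 square feet < 19,200 square feet → On-Premises Alcohol Certificate not required.
§5.7 operates from an industrially zoned site (not: is a home-based business); serves alcohol for on-premises consumption → Home Occupation Certificate not required.

Municipal Certificate, Retail Sales Permit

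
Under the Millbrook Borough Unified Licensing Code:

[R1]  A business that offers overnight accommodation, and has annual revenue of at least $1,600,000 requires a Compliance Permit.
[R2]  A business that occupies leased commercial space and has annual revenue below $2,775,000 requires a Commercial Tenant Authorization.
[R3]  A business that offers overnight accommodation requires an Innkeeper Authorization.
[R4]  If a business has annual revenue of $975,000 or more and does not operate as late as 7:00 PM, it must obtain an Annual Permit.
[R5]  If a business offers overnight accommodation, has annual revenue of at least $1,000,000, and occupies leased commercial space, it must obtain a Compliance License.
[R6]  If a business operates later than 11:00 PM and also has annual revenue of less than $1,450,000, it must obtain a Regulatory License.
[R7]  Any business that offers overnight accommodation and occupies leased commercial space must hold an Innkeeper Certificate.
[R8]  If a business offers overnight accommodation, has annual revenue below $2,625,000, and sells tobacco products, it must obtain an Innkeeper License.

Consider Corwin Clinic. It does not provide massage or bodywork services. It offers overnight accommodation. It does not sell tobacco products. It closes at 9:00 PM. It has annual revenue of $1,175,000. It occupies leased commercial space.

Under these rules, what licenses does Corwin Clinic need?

Commercial Tenant Authorization, Compliance License, Innkeeper Authorization, Innkeeper Certificate

[R1] offers overnight accommodation; revenue $1,175,000 < $1,600,000 → Compliance Permit not required.
[R2] occupies leased commercial space; revenue $1,175,000 < $2,775,000 → Commercial Tenant Authorization required.
[R3] offers overnight accommodation → Innkeeper Authorization required.
[R4] revenue $1,175,000 ≥ $975,000; closes 9:00 PM, after 7:00 PM → Annual Permit not required.
[R5] offers overnight accommodation; revenue $1,175,000 ≥ $1,000,000; occupies leased commercial space → Compliance License required.
[R6] closes 9:00 PM, at/before 11:00 PM; revenue $1,175,000 < $1,450,000 → Regulatory License not required.
[R7] offers overnight accommodation; occupies leased commercial space → Innkeeper Certificate required.
[R8] offers overnight accommodation; revenue $1,175,000 < $2,625,000; does not sell tobacco products → Innkeeper License not required.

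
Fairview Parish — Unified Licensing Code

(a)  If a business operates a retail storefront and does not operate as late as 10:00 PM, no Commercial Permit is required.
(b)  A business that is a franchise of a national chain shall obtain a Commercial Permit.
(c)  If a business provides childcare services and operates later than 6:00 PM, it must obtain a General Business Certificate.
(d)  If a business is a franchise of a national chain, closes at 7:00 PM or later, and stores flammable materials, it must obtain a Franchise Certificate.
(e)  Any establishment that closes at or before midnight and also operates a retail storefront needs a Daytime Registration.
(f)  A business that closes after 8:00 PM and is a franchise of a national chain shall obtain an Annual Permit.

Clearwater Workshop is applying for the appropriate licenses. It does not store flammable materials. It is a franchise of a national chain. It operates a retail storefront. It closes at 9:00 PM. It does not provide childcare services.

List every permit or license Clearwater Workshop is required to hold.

Annual Permit, Daytime Registration

(a) operates a retail storefront; closes 9:00 PM, at/before 10:00 PM → exempt from Commercial Permit.
(b) is a franchise of a national chain → Commercial Permit required.
(c) does not provide childcare services; closes 9:00 PM, after 6:00 PM → General Business Certificate not required.
(d) is a franchise of a national chain; closes 9:00 PM, after 7:00 PM; does not store flammable materials → Franchise Certificate not required.
(e) closes 9:00 PM, at/before midnight; operates a retail storefront → Daytime Registration required.
(f) closes 9:00 PM, after 8:00 PM; is a franchise of a national chain → Annual Permit required.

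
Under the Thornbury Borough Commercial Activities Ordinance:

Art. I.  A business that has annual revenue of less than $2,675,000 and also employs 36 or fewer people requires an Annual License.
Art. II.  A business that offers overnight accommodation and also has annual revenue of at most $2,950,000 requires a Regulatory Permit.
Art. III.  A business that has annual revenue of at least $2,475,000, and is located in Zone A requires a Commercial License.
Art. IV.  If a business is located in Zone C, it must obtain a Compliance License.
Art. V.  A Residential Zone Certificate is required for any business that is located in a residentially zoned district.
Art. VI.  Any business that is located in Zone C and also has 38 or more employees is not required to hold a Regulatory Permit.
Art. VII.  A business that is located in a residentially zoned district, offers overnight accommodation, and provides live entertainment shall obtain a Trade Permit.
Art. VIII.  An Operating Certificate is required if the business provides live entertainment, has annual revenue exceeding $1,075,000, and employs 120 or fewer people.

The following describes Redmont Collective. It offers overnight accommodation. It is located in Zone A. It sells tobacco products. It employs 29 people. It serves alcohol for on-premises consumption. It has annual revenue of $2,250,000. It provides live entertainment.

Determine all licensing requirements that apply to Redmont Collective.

Annual License, Operating Certificate, Regulatory Permit

Art. I. revenue $2,250,000 < $2,675,000; employees 29 ≤ 36 → Annual License required.
Art. II. offers overnight accommodation; revenue $2,250,000 ≤ $2,950,000 → Regulatory Permit required.
Art. III. revenue $2,250,000 < $2,475,000; is located in Zone A → Commercial License not required.
Art. IV. is located in Zone A (not: is located in Zone C) → Compliance License not required.
Art. V. is located in Zone A (not: is located in a residentially zoned district) → Residential Zone Certificate not required.
Art. VI. is located in Zone A (not: is located in Zone C); employees 29 < 38 → Regulatory Permit exemption does not apply.
Art. VII. is located in Zone A (not: is located in a residentially zoned district); offers overnight accommodation; provides live entertainment → Trade Permit not required.
Art. VIII. provides live entertainment; revenue $2,250,000 > $1,075,000; employees 29 ≤ 120 → Operating Certificate required.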